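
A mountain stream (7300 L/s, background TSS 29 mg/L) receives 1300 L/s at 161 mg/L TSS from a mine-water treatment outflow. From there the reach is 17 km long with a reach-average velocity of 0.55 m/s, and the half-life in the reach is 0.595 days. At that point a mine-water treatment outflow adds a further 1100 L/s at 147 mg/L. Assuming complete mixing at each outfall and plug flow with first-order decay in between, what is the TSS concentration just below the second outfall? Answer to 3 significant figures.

Conservation of mass: C = (7300·29.00 + 1300·161.0) / 8600 = 421000/8600 = 48.95 mg/L; combined flow 8600 L/s.
Travel time t = 17·1000 / 0.55 = 30910 s = 8.586 h.
Half-life 0.595 d → k = ln 2 / 0.595 = 1.165 d⁻¹.
Decay over the reach: 48.95·exp(−kt) = 48.95·0.6592 = 32.27 mg/L.
Second outfall: C = (8600·32.27 + 1100·147.0)/9700 = 45.28 mg/L.

45.3 mg/L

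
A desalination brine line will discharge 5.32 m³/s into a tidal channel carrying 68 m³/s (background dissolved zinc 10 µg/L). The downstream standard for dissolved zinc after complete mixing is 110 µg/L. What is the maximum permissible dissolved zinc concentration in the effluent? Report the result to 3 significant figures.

At the limit, (Qr·Cr + Qe·Cₑ)/(Qr + Qe) = 110:
Cₑ = (73.32·110 − 68.00·10.00) / 5.320 = 1388 µg/L.

1390 µg/L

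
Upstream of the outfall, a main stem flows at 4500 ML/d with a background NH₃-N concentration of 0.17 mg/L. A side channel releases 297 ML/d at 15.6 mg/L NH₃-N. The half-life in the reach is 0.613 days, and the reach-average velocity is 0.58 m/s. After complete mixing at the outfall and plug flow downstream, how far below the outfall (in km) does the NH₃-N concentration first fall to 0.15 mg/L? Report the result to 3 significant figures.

89.3 km

After mixing, C = (4500·0.1700 + 297.0·15.60) / 4797 = 5398/4797 = 1.125 mg/L.
Half-life 0.613 d → k = ln 2 / 0.613 = 1.131 d⁻¹.
Set 1.125·exp(−k·t) = 0.15 → t = ln(1.125/0.15)/k = 154000 s = 42.77 h.
Distance = v·t = 0.58·154000 = 89310 m = 89.31 km.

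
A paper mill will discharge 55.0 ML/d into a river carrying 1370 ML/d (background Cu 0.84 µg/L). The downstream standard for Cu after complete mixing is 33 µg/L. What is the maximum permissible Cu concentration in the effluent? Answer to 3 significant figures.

834 µg/L

At the limit, (Qr·Cr + Qe·Cₑ)/(Qr + Qe) = 33:
Cₑ = (1425·33 − 1370·0.8400) / 55.00 = 834.1 µg/L.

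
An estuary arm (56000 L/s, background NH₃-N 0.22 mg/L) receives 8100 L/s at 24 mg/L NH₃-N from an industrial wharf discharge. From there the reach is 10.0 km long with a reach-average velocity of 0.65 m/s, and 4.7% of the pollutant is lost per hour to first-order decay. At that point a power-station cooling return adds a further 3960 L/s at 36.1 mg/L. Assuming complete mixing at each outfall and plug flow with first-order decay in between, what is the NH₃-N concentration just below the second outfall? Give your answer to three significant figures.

4.57 mg/L

Mass balance: C = (56000·0.2200 + 8100·24.00) / 64100 = 206700/64100 = 3.225 mg/L; combined flow 64100 L/s.
Travel time t = 10.0·1000 / 0.65 = 15380 s = 4.274 h.
4.7%/h lost → k = −ln(1 − 0.047) = 0.04814 h⁻¹.
After decay, C = 3.225 × e^(−kt) = 3.225 × 0.8141 = 2.625 mg/L.
Second outfall: C = (64100·2.625 + 3960·36.10)/68060 = 4.573 mg/L.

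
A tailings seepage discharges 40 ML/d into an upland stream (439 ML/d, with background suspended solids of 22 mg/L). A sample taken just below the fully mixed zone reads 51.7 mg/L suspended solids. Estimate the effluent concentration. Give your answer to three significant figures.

Mass balance: 439.0·22.00 + 40.00·Cₑ = 479.0·51.70
→ Cₑ = (479.0·51.70 − 439.0·22.00) / 40.00 = 377.7 mg/L.

378 mg/L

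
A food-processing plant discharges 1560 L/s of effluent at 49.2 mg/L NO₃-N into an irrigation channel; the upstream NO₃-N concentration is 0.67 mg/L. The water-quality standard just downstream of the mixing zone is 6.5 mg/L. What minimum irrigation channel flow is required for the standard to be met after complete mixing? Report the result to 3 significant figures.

Set C_mix = 6.5: (Q·0.6700 + 1560·49.20) / (Q + 1560) = 6.5
→ Q = 1560·(49.20 − 6.5)/(6.5 − 0.6700) = 11430 L/s.

11400 L/s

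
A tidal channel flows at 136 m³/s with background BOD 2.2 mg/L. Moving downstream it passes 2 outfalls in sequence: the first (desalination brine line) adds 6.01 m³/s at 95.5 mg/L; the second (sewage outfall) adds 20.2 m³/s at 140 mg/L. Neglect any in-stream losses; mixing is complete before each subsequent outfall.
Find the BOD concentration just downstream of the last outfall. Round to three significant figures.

22.8 mg/L

Below outfall 1: Q → 142.0 m³/s, C = (136.0·2.200 + 6.010·95.50)/142.0 = 6.149 mg/L.
Below outfall 2: Q → 162.2 m³/s, C = (142.0·6.149 + 20.20·140.0)/162.2 = 22.82 mg/L.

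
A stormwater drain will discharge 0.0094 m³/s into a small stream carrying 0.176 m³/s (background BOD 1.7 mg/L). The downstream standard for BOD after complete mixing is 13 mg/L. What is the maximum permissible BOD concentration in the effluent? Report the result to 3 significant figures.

At the limit, (Qr·Cr + Qe·Cₑ)/(Qr + Qe) = 13:
Cₑ = (0.1854·13 − 0.1760·1.700) / 0.009400 = 224.6 mg/L.

225 mg/L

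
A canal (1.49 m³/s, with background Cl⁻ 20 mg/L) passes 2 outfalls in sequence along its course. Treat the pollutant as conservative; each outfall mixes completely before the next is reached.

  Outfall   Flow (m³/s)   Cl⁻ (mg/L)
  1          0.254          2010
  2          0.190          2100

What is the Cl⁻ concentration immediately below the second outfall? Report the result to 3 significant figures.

486 mg/L

After outfall 1: Q = 1.490 + 0.2540 = 1.744 m³/s; C = (1.490·20.00 + 0.2540·2010)/1.744 = 309.8 mg/L.
After outfall 2: Q = 1.744 + 0.1900 = 1.934 m³/s; C = (1.744·309.8 + 0.1900·2100)/1.934 = 485.7 mg/L.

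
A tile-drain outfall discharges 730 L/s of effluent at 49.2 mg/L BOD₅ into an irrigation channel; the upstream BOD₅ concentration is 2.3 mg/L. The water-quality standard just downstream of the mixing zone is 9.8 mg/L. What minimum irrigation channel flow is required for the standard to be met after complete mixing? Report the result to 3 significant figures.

3830 L/s

Set C_mix = 9.8: (Q·2.300 + 730.0·49.20) / (Q + 730.0) = 9.8
→ Q = 730.0·(49.20 − 9.8)/(9.8 − 2.300) = 3835 L/s.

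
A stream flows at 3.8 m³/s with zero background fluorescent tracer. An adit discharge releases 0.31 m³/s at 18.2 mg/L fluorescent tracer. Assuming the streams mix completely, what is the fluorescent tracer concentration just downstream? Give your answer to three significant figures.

Mass balance: C = (3.800·0 + 0.3100·18.20) / 4.110 = 5.642/4.110 = 1.373 mg/L.

1.37 mg/L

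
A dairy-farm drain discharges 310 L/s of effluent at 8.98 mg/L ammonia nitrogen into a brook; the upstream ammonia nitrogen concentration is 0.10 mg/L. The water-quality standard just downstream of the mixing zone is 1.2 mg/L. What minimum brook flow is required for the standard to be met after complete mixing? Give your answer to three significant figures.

2190 L/s

Set C_mix = 1.2: (Q·0.1000 + 310.0·8.980) / (Q + 310.0) = 1.2
→ Q = 310.0·(8.980 − 1.2)/(1.2 − 0.1000) = 2193 L/s.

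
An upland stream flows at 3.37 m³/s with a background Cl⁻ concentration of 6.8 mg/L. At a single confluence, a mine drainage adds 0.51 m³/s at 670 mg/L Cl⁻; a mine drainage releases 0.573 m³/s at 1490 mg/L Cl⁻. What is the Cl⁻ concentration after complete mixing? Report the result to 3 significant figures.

Conservation of mass: C = (3.370·6.800 + 0.5100·670.0 + 0.5730·1490) / 4.453 = 1218/4.453 = 273.6 mg/L.

274 mg/L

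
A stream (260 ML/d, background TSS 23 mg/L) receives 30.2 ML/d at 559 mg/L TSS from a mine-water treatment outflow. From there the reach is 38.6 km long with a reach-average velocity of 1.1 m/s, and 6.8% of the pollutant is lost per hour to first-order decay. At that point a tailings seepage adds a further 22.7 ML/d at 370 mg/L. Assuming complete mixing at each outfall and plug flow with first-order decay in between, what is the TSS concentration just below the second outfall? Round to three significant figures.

Mixed concentration C = ΣQC/ΣQ = (260.0·23.00 + 30.20·559.0) / 290.2 = 22860/290.2 = 78.78 mg/L; combined flow 290.2 ML/d.
Travel time t = 38.6·1000 / 1.1 = 35090 s = 9.747 h.
6.8%/h lost → k = −ln(1 − 0.068) = 0.07042 h⁻¹.
After decay, C = 78.78 × e^(−kt) = 78.78 × 0.5034 = 39.65 mg/L.
Second outfall: C = (290.2·39.65 + 22.70·370.0)/312.9 = 63.62 mg/L.

63.6 mg/L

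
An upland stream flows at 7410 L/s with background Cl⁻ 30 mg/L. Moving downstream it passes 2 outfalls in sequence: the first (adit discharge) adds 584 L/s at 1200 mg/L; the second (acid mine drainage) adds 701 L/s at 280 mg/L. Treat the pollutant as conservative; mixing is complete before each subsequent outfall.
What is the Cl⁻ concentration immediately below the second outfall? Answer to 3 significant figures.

Below outfall 1: Q → 7994 L/s, C = (7410·30.00 + 584.0·1200)/7994 = 115.5 mg/L.
Below outfall 2: Q → 8695 L/s, C = (7994·115.5 + 701.0·280.0)/8695 = 128.7 mg/L.

129 mg/L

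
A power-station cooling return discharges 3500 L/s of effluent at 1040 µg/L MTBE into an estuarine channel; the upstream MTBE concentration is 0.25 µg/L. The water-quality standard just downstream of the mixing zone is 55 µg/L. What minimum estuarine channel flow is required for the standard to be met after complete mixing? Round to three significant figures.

Set C_mix = 55: (Q·0.2500 + 3500·1040) / (Q + 3500) = 55
→ Q = 3500·(1040 − 55)/(55 − 0.2500) = 62970 L/s.

63000 L/s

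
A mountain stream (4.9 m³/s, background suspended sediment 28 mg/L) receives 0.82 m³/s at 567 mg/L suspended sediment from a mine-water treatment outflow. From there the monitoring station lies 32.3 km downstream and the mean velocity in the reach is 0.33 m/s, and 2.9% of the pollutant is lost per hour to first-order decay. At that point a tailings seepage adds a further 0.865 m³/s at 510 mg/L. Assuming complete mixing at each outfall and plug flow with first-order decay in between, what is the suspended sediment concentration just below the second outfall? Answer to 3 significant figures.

108 mg/L

Conservation of mass: C = (4.900·28.00 + 0.8200·567.0) / 5.720 = 602.1/5.720 = 105.3 mg/L; combined flow 5.720 m³/s.
Travel time t = 32.3·1000 / 0.33 = 97880 s = 27.19 h.
2.9%/h lost → k = −ln(1 − 0.029) = 0.02943 h⁻¹.
After decay, C = 105.3 × e^(−kt) = 105.3 × 0.4493 = 47.29 mg/L.
At the second outfall, C = (5.720·47.29 + 0.8650·510.0) / (5.720 + 0.8650) = 108.1 mg/L.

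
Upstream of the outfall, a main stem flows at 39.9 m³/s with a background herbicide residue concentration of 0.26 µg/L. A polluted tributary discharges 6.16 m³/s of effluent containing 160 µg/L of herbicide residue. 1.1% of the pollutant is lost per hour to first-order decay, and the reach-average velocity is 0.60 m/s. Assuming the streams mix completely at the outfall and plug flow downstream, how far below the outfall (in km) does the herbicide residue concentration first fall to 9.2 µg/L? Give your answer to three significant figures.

Flow-weighted average: C = (39.90·0.2600 + 6.160·160.0) / 46.06 = 996.0/46.06 = 21.62 µg/L.
1.1%/h lost → k = −ln(1 − 0.011) = 0.01106 h⁻¹.
Set 21.62·exp(−k·t) = 9.2 → t = ln(21.62/9.2)/k = 278100 s = 77.26 h.
Distance = v·t = 0.60·278100 = 166900 m = 166.9 km.

167 km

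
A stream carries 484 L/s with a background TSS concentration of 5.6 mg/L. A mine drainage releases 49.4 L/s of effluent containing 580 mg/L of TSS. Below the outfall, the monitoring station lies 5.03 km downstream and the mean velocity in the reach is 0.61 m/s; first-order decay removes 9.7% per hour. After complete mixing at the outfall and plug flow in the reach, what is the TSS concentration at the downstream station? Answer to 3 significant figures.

Mass balance: C = (484.0·5.600 + 49.40·580.0) / 533.4 = 31360/533.4 = 58.80 mg/L.
Travel time t = 5.03·1000 / 0.61 = 8246 s = 2.291 h.
9.7%/h lost → k = −ln(1 − 0.097) = 0.1020 h⁻¹.
After decay, C = 58.80 × e^(−kt) = 58.80 × 0.7916 = 46.54 mg/L.

46.5 mg/L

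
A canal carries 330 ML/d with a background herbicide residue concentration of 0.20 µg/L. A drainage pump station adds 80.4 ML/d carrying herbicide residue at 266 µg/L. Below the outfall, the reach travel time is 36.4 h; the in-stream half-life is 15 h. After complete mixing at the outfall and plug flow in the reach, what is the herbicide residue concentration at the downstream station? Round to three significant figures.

9.72 µg/L

Mixed concentration C = ΣQC/ΣQ = (330.0·0.2000 + 80.40·266.0) / 410.4 = 21450/410.4 = 52.27 µg/L.
Half-life 15 h → k = ln 2 / 15 = 0.04621 h⁻¹ = 1.109 d⁻¹.
After decay, C = 52.27 × e^(−kt) = 52.27 × 0.1860 = 9.722 µg/L.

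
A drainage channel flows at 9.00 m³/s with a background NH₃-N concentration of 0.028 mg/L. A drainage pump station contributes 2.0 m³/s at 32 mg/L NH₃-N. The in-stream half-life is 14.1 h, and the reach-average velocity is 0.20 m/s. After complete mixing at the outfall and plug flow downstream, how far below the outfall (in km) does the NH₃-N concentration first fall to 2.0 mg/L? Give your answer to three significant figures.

15.7 km

Flow-weighted average: C = (9.000·0.02800 + 2.000·32.00) / 11.00 = 64.25/11.00 = 5.841 mg/L.
Half-life 14.1 h → k = ln 2 / 14.1 = 0.04916 h⁻¹ = 1.180 d⁻¹.
Set 5.841·exp(−k·t) = 2.0 → t = ln(5.841/2.0)/k = 78490 s = 21.80 h.
Distance = v·t = 0.20·78490 = 15700 m = 15.70 km.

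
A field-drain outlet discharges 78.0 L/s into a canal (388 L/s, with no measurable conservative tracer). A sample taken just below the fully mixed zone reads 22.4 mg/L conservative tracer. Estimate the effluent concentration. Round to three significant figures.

134 mg/L

Mass balance: 388.0·0 + 78.00·Cₑ = 466.0·22.40
→ Cₑ = (466.0·22.40 − 388.0·0) / 78.00 = 133.8 mg/L.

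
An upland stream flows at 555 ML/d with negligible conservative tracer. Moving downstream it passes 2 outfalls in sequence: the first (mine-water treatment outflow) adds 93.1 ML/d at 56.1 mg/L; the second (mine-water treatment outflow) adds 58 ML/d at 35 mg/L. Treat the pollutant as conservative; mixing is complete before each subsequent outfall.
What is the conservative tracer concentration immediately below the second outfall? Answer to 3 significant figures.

After outfall 1: Q = 555.0 + 93.10 = 648.1 ML/d; C = (555.0·0 + 93.10·56.10)/648.1 = 8.059 mg/L.
After outfall 2: Q = 648.1 + 58.00 = 706.1 ML/d; C = (648.1·8.059 + 58.00·35.00)/706.1 = 10.27 mg/L.

10.3 mg/L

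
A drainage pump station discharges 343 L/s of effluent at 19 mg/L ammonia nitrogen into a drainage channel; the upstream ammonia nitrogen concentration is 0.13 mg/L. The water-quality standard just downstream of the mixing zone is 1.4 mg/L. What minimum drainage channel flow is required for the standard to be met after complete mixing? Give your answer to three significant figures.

4750 L/s

Set C_mix = 1.4: (Q·0.1300 + 343.0·19.00) / (Q + 343.0) = 1.4
→ Q = 343.0·(19.00 − 1.4)/(1.4 − 0.1300) = 4753 L/s.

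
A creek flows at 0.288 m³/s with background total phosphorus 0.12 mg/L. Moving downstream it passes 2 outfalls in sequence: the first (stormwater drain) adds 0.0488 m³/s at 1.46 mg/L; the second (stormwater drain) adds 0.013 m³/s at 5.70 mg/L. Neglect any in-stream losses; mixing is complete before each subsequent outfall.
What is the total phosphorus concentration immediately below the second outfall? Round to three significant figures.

Outfall 1: combined Q = 0.3368 m³/s; C = (0.2880·0.1200 + 0.04880·1.460)/0.3368 = 0.3142 mg/L.
Outfall 2: combined Q = 0.3498 m³/s; C = (0.3368·0.3142 + 0.01300·5.700)/0.3498 = 0.5143 mg/L.

0.514 mg/L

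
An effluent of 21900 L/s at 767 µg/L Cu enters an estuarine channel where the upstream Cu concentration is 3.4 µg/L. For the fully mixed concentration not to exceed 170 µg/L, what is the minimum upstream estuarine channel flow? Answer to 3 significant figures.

Set C_mix = 170: (Q·3.400 + 21900·767.0) / (Q + 21900) = 170
→ Q = 21900·(767.0 − 170)/(170 − 3.400) = 78480 L/s.

78500 L/s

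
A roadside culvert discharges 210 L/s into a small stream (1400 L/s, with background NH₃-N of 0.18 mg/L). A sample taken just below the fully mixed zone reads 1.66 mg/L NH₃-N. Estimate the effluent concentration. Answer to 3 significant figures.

11.5 mg/L

Mass balance: 1400·0.1800 + 210.0·Cₑ = 1610·1.660
→ Cₑ = (1610·1.660 − 1400·0.1800) / 210.0 = 11.53 mg/L.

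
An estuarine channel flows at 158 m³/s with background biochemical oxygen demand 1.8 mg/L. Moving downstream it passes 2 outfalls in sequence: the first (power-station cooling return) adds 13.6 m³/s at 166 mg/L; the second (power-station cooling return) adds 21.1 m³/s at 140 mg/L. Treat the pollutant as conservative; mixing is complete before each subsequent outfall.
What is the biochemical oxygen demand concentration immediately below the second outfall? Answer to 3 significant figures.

28.5 mg/L

Outfall 1: combined Q = 171.6 m³/s; C = (158.0·1.800 + 13.60·166.0)/171.6 = 14.81 mg/L.
Outfall 2: combined Q = 192.7 m³/s; C = (171.6·14.81 + 21.10·140.0)/192.7 = 28.52 mg/L.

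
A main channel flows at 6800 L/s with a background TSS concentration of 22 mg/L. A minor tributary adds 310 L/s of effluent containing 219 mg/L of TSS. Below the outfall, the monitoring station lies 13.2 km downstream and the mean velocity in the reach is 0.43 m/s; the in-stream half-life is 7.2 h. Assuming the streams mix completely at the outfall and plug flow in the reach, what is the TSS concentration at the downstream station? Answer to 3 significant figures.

Mixed concentration C = ΣQC/ΣQ = (6800·22.00 + 310.0·219.0) / 7110 = 217500/7110 = 30.59 mg/L.
Travel time t = 13.2·1000 / 0.43 = 30700 s = 8.527 h.
Half-life 7.2 h → k = ln 2 / 7.2 = 0.09627 h⁻¹ = 2.310 d⁻¹.
After decay, C = 30.59 × e^(−kt) = 30.59 × 0.4400 = 13.46 mg/L.

13.5 mg/L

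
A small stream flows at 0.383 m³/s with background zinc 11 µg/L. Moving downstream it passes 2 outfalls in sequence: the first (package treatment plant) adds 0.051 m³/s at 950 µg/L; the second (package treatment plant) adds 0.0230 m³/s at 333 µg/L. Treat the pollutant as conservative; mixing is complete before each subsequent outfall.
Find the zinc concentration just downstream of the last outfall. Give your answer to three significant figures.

132 µg/L

Below outfall 1: Q → 0.4340 m³/s, C = (0.3830·11.00 + 0.05100·950.0)/0.4340 = 121.3 µg/L.
Below outfall 2: Q → 0.4570 m³/s, C = (0.4340·121.3 + 0.02300·333.0)/0.4570 = 132.0 µg/L.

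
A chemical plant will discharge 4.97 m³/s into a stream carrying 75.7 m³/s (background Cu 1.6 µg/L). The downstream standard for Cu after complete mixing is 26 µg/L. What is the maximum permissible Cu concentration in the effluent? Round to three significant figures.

At the limit, (Qr·Cr + Qe·Cₑ)/(Qr + Qe) = 26:
Cₑ = (80.67·26 − 75.70·1.600) / 4.970 = 397.6 µg/L.

398 µg/L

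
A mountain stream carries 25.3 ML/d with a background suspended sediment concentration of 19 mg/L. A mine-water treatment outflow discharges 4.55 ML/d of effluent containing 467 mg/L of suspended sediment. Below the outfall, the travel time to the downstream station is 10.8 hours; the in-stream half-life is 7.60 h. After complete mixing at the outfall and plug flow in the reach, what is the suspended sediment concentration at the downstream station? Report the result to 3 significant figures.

Mixed concentration C = ΣQC/ΣQ = (25.30·19.00 + 4.550·467.0) / 29.85 = 2606/29.85 = 87.29 mg/L.
Half-life 7.60 h → k = ln 2 / 7.60 = 0.09120 h⁻¹ = 2.189 d⁻¹.
Decay over the reach: 87.29·exp(−kt) = 87.29·0.3734 = 32.60 mg/L.

32.6 mg/L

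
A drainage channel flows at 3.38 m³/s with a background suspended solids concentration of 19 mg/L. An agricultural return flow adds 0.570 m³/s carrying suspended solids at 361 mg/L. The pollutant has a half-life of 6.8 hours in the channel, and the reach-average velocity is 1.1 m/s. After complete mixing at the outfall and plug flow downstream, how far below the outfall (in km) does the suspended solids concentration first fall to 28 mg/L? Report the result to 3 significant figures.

Conservation of mass: C = (3.380·19.00 + 0.5700·361.0) / 3.950 = 270.0/3.950 = 68.35 mg/L.
Half-life 6.8 h → k = ln 2 / 6.8 = 0.1019 h⁻¹ = 2.446 d⁻¹.
Set 68.35·exp(−k·t) = 28 → t = ln(68.35/28)/k = 31520 s = 8.755 h.
Distance = v·t = 1.1·31520 = 34670 m = 34.67 km.

34.7 km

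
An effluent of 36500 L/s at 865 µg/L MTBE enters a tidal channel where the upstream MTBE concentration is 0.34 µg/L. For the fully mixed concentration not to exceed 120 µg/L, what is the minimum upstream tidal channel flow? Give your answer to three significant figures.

Set C_mix = 120: (Q·0.3400 + 36500·865.0) / (Q + 36500) = 120
→ Q = 36500·(865.0 − 120)/(120 − 0.3400) = 227200 L/s.

227000 L/s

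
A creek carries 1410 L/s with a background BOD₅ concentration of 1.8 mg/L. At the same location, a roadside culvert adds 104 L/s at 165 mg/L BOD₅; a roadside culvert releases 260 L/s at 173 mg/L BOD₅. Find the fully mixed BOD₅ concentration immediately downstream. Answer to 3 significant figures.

36.5 mg/L

Mass balance: C = (1410·1.800 + 104.0·165.0 + 260.0·173.0) / 1774 = 64680/1774 = 36.46 mg/L.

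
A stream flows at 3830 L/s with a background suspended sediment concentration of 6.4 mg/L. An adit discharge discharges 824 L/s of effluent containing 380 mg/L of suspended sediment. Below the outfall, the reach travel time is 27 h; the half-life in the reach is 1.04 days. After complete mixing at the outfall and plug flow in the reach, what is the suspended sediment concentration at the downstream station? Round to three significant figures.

Flow-weighted average: C = (3830·6.400 + 824.0·380.0) / 4654 = 337600/4654 = 72.55 mg/L.
Half-life 1.04 d → k = ln 2 / 1.04 = 0.6665 d⁻¹.
Applying C = C₀e^(−kt): 72.55 × 0.4725 = 34.28 mg/L.

34.3 mg/L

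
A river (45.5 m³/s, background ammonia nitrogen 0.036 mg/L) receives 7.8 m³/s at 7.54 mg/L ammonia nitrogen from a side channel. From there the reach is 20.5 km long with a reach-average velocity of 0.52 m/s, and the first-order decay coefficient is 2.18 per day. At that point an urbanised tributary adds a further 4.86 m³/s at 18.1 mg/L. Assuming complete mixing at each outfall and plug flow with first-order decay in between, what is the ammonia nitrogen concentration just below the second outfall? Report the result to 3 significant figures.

1.90 mg/L

After mixing, C = (45.50·0.03600 + 7.800·7.540) / 53.30 = 60.45/53.30 = 1.134 mg/L; combined flow 53.30 m³/s.
Travel time t = 20.5·1000 / 0.52 = 39420 s = 10.95 h.
Decay over the reach: 1.134·exp(−kt) = 1.134·0.3698 = 0.4194 mg/L.
At the second outfall, C = (53.30·0.4194 + 4.860·18.10) / (53.30 + 4.860) = 1.897 mg/L.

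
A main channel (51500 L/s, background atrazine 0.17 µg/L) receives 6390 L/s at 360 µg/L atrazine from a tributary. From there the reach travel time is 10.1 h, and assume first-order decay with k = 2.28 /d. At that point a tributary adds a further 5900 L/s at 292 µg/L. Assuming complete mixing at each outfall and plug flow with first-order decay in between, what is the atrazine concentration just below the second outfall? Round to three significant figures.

40.9 µg/L

After mixing, C = (51500·0.1700 + 6390·360.0) / 57890 = 2309000/57890 = 39.89 µg/L; combined flow 57890 L/s.
First-order decay: C = 39.89·exp(−k·t) = 39.89·0.3831 = 15.28 µg/L.
At the second outfall, C = (57890·15.28 + 5900·292.0) / (57890 + 5900) = 40.87 µg/L.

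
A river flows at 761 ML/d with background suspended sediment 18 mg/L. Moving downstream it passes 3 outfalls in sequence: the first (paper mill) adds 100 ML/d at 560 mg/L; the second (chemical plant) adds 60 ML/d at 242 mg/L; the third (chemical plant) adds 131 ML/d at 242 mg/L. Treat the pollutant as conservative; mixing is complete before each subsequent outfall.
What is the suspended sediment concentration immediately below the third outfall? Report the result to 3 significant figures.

110 mg/L

Below outfall 1: Q → 861.0 ML/d, C = (761.0·18.00 + 100.0·560.0)/861.0 = 80.95 mg/L.
Below outfall 2: Q → 921.0 ML/d, C = (861.0·80.95 + 60.00·242.0)/921.0 = 91.44 mg/L.
Below outfall 3: Q → 1052 ML/d, C = (921.0·91.44 + 131.0·242.0)/1052 = 110.2 mg/L.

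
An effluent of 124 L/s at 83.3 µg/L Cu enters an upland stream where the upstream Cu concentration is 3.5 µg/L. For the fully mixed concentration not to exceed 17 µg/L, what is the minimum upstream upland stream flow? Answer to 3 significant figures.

609 L/s

Set C_mix = 17: (Q·3.500 + 124.0·83.30) / (Q + 124.0) = 17
→ Q = 124.0·(83.30 − 17)/(17 − 3.500) = 609.0 L/s.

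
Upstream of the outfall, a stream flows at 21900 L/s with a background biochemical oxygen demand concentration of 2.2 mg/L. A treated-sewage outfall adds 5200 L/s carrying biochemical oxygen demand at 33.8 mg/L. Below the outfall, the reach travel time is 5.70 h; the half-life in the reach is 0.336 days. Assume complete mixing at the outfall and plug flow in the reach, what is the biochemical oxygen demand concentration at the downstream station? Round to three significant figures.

5.06 mg/L

Mixed concentration C = ΣQC/ΣQ = (21900·2.200 + 5200·33.80) / 27100 = 223900/27100 = 8.263 mg/L.
Half-life 0.336 d → k = ln 2 / 0.336 = 2.063 d⁻¹.
First-order decay: C = 8.263·exp(−k·t) = 8.263·0.6127 = 5.063 mg/L.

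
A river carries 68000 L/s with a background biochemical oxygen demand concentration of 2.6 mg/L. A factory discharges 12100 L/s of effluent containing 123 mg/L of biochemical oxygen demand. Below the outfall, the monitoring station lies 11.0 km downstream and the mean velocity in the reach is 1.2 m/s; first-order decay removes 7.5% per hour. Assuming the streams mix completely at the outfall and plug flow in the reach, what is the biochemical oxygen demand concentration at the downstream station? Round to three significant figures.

17.0 mg/L

Conservation of mass: C = (68000·2.600 + 12100·123.0) / 80100 = 1665000/80100 = 20.79 mg/L.
Travel time t = 11.0·1000 / 1.2 = 9167 s = 2.546 h.
7.5%/h lost → k = −ln(1 − 0.075) = 0.07796 h⁻¹.
Applying C = C₀e^(−kt): 20.79 × 0.8199 = 17.04 mg/L.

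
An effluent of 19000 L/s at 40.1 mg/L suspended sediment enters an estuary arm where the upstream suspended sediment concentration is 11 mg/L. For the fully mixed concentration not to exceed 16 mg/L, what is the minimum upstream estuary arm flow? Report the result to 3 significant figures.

Set C_mix = 16: (Q·11.00 + 19000·40.10) / (Q + 19000) = 16
→ Q = 19000·(40.10 − 16)/(16 − 11.00) = 91580 L/s.

91600 L/s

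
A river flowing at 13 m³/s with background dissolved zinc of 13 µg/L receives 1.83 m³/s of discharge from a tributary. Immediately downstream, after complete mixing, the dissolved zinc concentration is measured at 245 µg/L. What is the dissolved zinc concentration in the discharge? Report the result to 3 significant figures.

1890 µg/L

Mass balance: 13.00·13.00 + 1.830·Cₑ = 14.83·245.0
→ Cₑ = (14.83·245.0 − 13.00·13.00) / 1.830 = 1893 µg/L.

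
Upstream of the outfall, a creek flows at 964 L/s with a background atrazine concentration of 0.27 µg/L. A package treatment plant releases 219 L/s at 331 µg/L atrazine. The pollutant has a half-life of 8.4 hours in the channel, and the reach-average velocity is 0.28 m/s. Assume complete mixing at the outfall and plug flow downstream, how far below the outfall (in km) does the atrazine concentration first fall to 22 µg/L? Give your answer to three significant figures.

Mass balance: C = (964.0·0.2700 + 219.0·331.0) / 1183 = 72750/1183 = 61.50 µg/L.
Half-life 8.4 h → k = ln 2 / 8.4 = 0.08252 h⁻¹ = 1.980 d⁻¹.
Set 61.50·exp(−k·t) = 22 → t = ln(61.50/22)/k = 44850 s = 12.46 h.
Distance = v·t = 0.28·44850 = 12560 m = 12.56 km.

12.6 km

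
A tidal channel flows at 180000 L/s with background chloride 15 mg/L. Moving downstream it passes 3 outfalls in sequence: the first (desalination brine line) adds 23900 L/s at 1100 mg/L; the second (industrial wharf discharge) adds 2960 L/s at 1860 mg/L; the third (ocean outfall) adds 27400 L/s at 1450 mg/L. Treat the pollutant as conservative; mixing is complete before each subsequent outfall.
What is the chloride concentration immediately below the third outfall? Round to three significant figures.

Outfall 1: combined Q = 203900 L/s; C = (180000·15.00 + 23900·1100)/203900 = 142.2 mg/L.
Outfall 2: combined Q = 206900 L/s; C = (203900·142.2 + 2960·1860)/206900 = 166.8 mg/L.
Outfall 3: combined Q = 234300 L/s; C = (206900·166.8 + 27400·1450)/234300 = 316.9 mg/L.

317 mg/L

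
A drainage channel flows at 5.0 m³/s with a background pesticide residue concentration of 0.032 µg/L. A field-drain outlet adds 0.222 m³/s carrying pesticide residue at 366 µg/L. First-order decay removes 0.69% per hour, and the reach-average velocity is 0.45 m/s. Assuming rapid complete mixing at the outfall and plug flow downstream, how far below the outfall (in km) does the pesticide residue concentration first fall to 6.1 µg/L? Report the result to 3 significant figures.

Mass balance: C = (5.000·0.03200 + 0.2220·366.0) / 5.222 = 81.41/5.222 = 15.59 µg/L.
0.69%/h lost → k = −ln(1 − 0.0069) = 0.006924 h⁻¹.
Set 15.59·exp(−k·t) = 6.1 → t = ln(15.59/6.1)/k = 487900 s = 135.5 h.
Distance = v·t = 0.45·487900 = 219500 m = 219.5 km.

220 km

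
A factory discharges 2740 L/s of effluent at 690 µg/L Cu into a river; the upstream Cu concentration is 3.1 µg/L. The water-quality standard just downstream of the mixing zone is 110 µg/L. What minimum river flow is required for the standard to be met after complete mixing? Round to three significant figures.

14900 L/s

Set C_mix = 110: (Q·3.100 + 2740·690.0) / (Q + 2740) = 110
→ Q = 2740·(690.0 − 110)/(110 − 3.100) = 14870 L/s.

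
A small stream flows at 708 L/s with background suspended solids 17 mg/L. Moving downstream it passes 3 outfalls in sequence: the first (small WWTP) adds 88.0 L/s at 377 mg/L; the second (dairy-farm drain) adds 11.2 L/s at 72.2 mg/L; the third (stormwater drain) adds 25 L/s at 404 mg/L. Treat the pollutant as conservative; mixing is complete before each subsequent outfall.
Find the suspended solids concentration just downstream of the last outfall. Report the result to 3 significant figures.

Below outfall 1: Q → 796.0 L/s, C = (708.0·17.00 + 88.00·377.0)/796.0 = 56.80 mg/L.
Below outfall 2: Q → 807.2 L/s, C = (796.0·56.80 + 11.20·72.20)/807.2 = 57.01 mg/L.
Below outfall 3: Q → 832.2 L/s, C = (807.2·57.01 + 25.00·404.0)/832.2 = 67.44 mg/L.

67.4 mg/L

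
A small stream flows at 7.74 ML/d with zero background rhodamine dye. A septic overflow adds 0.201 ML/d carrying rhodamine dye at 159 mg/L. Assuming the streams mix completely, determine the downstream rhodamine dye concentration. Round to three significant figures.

4.02 mg/L

Flow-weighted average: C = (7.740·0 + 0.2010·159.0) / 7.941 = 31.96/7.941 = 4.025 mg/L.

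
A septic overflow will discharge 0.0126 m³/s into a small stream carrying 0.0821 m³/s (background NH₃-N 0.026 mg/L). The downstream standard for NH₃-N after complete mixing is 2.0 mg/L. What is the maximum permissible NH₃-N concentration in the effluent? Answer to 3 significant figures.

At the limit, (Qr·Cr + Qe·Cₑ)/(Qr + Qe) = 2.0:
Cₑ = (0.09470·2.0 − 0.08210·0.02600) / 0.01260 = 14.86 mg/L.

14.9 mg/L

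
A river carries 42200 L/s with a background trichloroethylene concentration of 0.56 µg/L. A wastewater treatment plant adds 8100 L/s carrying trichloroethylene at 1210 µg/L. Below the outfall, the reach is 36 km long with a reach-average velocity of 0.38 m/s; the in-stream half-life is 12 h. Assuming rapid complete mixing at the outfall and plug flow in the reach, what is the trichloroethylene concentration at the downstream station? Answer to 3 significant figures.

Mass balance: C = (42200·0.5600 + 8100·1210) / 50300 = 9825000/50300 = 195.3 µg/L.
Travel time t = 36·1000 / 0.38 = 94740 s = 26.32 h.
Half-life 12 h → k = ln 2 / 12 = 0.05776 h⁻¹ = 1.386 d⁻¹.
After decay, C = 195.3 × e^(−kt) = 195.3 × 0.2187 = 42.72 µg/L.

42.7 µg/L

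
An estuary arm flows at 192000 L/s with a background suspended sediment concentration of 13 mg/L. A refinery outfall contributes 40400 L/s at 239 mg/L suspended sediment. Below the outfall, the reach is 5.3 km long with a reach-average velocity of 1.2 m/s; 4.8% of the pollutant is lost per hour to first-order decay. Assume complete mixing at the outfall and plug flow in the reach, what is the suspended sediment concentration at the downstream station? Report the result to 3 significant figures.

Mixed concentration C = ΣQC/ΣQ = (192000·13.00 + 40400·239.0) / 232400 = 12150000/232400 = 52.29 mg/L.
Travel time t = 5.3·1000 / 1.2 = 4417 s = 1.227 h.
4.8%/h lost → k = −ln(1 − 0.048) = 0.04919 h⁻¹.
After decay, C = 52.29 × e^(−kt) = 52.29 × 0.9414 = 49.23 mg/L.

49.2 mg/L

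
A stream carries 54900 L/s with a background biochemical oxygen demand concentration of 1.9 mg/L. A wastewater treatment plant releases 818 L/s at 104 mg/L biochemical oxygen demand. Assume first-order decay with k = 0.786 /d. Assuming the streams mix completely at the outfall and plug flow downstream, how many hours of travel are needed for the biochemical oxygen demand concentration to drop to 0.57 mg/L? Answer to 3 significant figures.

54.5 h

Mass balance: C = (54900·1.900 + 818.0·104.0) / 55720 = 189400/55720 = 3.399 mg/L.
3.399·exp(−k·t) = 0.57 → t = ln(3.399/0.57)/k = 196300 s = 54.52 h.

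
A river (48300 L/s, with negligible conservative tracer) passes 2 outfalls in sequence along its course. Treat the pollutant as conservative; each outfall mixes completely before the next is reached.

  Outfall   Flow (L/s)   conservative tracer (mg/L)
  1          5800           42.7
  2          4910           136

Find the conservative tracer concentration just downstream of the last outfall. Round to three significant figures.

After outfall 1: Q = 48300 + 5800 = 54100 L/s; C = (48300·0 + 5800·42.70)/54100 = 4.578 mg/L.
After outfall 2: Q = 54100 + 4910 = 59010 L/s; C = (54100·4.578 + 4910·136.0)/59010 = 15.51 mg/L.

15.5 mg/L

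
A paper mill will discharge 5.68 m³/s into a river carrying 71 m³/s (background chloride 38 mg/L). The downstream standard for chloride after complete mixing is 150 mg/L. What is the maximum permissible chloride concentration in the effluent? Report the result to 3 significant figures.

At the limit, (Qr·Cr + Qe·Cₑ)/(Qr + Qe) = 150:
Cₑ = (76.68·150 − 71.00·38.00) / 5.680 = 1550 mg/L.

1550 mg/L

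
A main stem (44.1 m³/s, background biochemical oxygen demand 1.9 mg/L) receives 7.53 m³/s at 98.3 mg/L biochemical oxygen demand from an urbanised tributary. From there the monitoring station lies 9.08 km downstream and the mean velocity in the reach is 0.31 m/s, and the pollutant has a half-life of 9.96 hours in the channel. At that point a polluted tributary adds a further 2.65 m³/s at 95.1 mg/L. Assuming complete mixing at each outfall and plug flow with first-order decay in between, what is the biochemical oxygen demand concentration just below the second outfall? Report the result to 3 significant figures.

13.3 mg/L

Mass balance: C = (44.10·1.900 + 7.530·98.30) / 51.63 = 824.0/51.63 = 15.96 mg/L; combined flow 51.63 m³/s.
Travel time t = 9.08·1000 / 0.31 = 29290 s = 8.136 h.
Half-life 9.96 h → k = ln 2 / 9.96 = 0.06959 h⁻¹ = 1.670 d⁻¹.
After decay, C = 15.96 × e^(−kt) = 15.96 × 0.5677 = 9.060 mg/L.
Second outfall: C = (51.63·9.060 + 2.650·95.10)/54.28 = 13.26 mg/L.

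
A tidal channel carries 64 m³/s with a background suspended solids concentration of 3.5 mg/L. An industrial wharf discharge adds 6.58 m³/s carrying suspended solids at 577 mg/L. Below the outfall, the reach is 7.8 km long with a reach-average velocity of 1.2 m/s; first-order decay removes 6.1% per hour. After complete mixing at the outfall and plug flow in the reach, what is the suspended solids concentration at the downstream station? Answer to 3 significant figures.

50.8 mg/L

Conservation of mass: C = (64.00·3.500 + 6.580·577.0) / 70.58 = 4021/70.58 = 56.97 mg/L.
Travel time t = 7.8·1000 / 1.2 = 6500 s = 1.806 h.
6.1%/h lost → k = −ln(1 − 0.061) = 0.06294 h⁻¹.
After decay, C = 56.97 × e^(−kt) = 56.97 × 0.8926 = 50.85 mg/L.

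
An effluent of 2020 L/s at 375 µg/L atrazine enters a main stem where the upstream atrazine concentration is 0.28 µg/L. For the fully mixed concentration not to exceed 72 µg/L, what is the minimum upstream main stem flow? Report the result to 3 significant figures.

8530 L/s

Set C_mix = 72: (Q·0.2800 + 2020·375.0) / (Q + 2020) = 72
→ Q = 2020·(375.0 − 72)/(72 − 0.2800) = 8534 L/s.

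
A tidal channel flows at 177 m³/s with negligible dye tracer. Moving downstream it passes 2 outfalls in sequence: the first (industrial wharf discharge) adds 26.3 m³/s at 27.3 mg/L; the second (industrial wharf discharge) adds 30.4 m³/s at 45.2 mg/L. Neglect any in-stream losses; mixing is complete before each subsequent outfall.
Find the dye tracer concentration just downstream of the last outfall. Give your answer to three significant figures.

8.95 mg/L

After outfall 1: Q = 177.0 + 26.30 = 203.3 m³/s; C = (177.0·0 + 26.30·27.30)/203.3 = 3.532 mg/L.
After outfall 2: Q = 203.3 + 30.40 = 233.7 m³/s; C = (203.3·3.532 + 30.40·45.20)/233.7 = 8.952 mg/L.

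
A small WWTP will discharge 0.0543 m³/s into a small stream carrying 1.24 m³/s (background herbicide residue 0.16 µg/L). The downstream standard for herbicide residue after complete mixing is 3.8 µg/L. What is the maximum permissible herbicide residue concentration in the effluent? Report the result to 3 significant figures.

86.9 µg/L

At the limit, (Qr·Cr + Qe·Cₑ)/(Qr + Qe) = 3.8:
Cₑ = (1.294·3.8 − 1.240·0.1600) / 0.05430 = 86.92 µg/L.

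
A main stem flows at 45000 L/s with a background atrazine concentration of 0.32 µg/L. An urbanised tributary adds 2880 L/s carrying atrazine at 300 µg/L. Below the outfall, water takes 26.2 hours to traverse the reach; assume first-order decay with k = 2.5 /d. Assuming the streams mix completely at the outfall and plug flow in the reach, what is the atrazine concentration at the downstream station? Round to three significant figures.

Conservation of mass: C = (45000·0.3200 + 2880·300.0) / 47880 = 878400/47880 = 18.35 µg/L.
After decay, C = 18.35 × e^(−kt) = 18.35 × 0.06527 = 1.198 µg/L.

1.20 µg/L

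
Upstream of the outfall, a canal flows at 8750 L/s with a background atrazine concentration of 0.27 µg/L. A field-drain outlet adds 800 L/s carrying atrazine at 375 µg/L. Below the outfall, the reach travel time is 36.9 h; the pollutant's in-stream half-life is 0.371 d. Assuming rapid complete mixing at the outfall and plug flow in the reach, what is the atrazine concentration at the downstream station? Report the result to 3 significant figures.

1.79 µg/L

Mass balance: C = (8750·0.2700 + 800.0·375.0) / 9550 = 302400/9550 = 31.66 µg/L.
Half-life 0.371 d → k = ln 2 / 0.371 = 1.868 d⁻¹.
Decay over the reach: 31.66·exp(−kt) = 31.66·0.05655 = 1.791 µg/L.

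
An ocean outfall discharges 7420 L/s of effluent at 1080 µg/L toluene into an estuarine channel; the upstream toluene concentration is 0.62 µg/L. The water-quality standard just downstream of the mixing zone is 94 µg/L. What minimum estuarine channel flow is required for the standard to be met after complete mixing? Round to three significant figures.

78300 L/s

Set C_mix = 94: (Q·0.6200 + 7420·1080) / (Q + 7420) = 94
→ Q = 7420·(1080 − 94)/(94 − 0.6200) = 78350 L/s.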